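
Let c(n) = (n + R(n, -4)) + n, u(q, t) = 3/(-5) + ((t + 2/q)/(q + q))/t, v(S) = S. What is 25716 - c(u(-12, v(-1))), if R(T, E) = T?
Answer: 6172307/240 ≈ 25718.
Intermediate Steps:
u(q, t) = -3/5 + (t + 2/q)/(2*q*t) (u(q, t) = 3*(-1/5) + ((t + 2/q)/((2*q)))/t = -3/5 + ((t + 2/q)*(1/(2*q)))/t = -3/5 + ((t + 2/q)/(2*q))/t = -3/5 + (t + 2/q)/(2*q*t))
c(n) = 3*n (c(n) = (n + n) + n = 2*n + n = 3*n)
25716 - c(u(-12, v(-1))) = 25716 - 3*(-3/5 + (1/2)/(-12) + 1/((-12)**2*(-1))) = 25716 - 3*(-3/5 + (1/2)*(-1/12) + (1/144)*(-1)) = 25716 - 3*(-3/5 - 1/24 - 1/144) = 25716 - 3*(-467)/720 = 25716 - 1*(-467/240) = 25716 + 467/240 = 6172307/240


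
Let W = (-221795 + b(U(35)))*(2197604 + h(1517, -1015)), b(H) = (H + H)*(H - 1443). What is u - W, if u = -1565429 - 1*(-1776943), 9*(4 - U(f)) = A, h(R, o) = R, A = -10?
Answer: 42126306437641/81 ≈ 5.2008e+11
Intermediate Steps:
U(f) = 46/9 (U(f) = 4 - ⅑*(-10) = 4 + 10/9 = 46/9)
b(H) = 2*H*(-1443 + H) (b(H) = (2*H)*(-1443 + H) = 2*H*(-1443 + H))
W = -42126289305007/81 (W = (-221795 + 2*(46/9)*(-1443 + 46/9))*(2197604 + 1517) = (-221795 + 2*(46/9)*(-12941/9))*2199121 = (-221795 - 1190572/81)*2199121 = -19155967/81*2199121 = -42126289305007/81 ≈ -5.2008e+11)
u = 211514 (u = -1565429 + 1776943 = 211514)
u - W = 211514 - 1*(-42126289305007/81) = 211514 + 42126289305007/81 = 42126306437641/81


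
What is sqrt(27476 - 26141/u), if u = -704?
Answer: sqrt(213061695)/88 ≈ 165.87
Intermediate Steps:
sqrt(27476 - 26141/u) = sqrt(27476 - 26141/(-704)) = sqrt(27476 - 26141*(-1/704)) = sqrt(27476 + 26141/704) = sqrt(19369245/704) = sqrt(213061695)/88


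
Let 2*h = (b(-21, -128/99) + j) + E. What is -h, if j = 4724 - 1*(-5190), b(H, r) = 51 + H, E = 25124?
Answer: -17534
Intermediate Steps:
j = 9914 (j = 4724 + 5190 = 9914)
h = 17534 (h = (((51 - 21) + 9914) + 25124)/2 = ((30 + 9914) + 25124)/2 = (9944 + 25124)/2 = (½)*35068 = 17534)
-h = -1*17534 = -17534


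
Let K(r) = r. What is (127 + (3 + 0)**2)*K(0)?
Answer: 0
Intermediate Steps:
(127 + (3 + 0)**2)*K(0) = (127 + (3 + 0)**2)*0 = (127 + 3**2)*0 = (127 + 9)*0 = 136*0 = 0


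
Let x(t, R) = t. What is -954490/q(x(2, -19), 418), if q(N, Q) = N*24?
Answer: -477245/24 ≈ -19885.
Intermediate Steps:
q(N, Q) = 24*N
-954490/q(x(2, -19), 418) = -954490/(24*2) = -954490/48 = -954490*1/48 = -477245/24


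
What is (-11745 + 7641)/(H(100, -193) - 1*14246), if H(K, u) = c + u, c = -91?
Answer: 2052/7265 ≈ 0.28245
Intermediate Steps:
H(K, u) = -91 + u
(-11745 + 7641)/(H(100, -193) - 1*14246) = (-11745 + 7641)/((-91 - 193) - 1*14246) = -4104/(-284 - 14246) = -4104/(-14530) = -4104*(-1/14530) = 2052/7265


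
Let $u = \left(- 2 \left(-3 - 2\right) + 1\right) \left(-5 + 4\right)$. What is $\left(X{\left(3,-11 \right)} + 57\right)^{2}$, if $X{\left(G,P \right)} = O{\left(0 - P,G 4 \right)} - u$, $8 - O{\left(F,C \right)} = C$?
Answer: $4096$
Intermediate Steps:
$O{\left(F,C \right)} = 8 - C$
$u = -11$ ($u = \left(\left(-2\right) \left(-5\right) + 1\right) \left(-1\right) = \left(10 + 1\right) \left(-1\right) = 11 \left(-1\right) = -11$)
$X{\left(G,P \right)} = 19 - 4 G$ ($X{\left(G,P \right)} = \left(8 - G 4\right) - -11 = \left(8 - 4 G\right) + 11 = 19 - 4 G$)
$\left(X{\left(3,-11 \right)} + 57\right)^{2} = \left(\left(19 - 12\right) + 57\right)^{2} = \left(7 + 57\right)^{2} = 64^{2} = 4096$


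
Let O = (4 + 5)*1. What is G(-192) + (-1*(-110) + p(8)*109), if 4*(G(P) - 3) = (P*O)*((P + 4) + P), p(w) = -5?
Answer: 163728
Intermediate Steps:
O = 9 (O = 9*1 = 9)
G(P) = 3 + 9*P*(4 + 2*P)/4 (G(P) = 3 + ((P*9)*((P + 4) + P))/4 = 3 + ((9*P)*((4 + P) + P))/4 = 3 + ((9*P)*(4 + 2*P))/4 = 3 + (9*P*(4 + 2*P))/4 = 3 + 9*P*(4 + 2*P)/4)
G(-192) + (-1*(-110) + p(8)*109) = (3 + 9*(-192) + (9/2)*(-192)²) + (-1*(-110) - 5*109) = (3 - 1728 + (9/2)*36864) + (110 - 545) = (3 - 1728 + 165888) - 435 = 164163 - 435 = 163728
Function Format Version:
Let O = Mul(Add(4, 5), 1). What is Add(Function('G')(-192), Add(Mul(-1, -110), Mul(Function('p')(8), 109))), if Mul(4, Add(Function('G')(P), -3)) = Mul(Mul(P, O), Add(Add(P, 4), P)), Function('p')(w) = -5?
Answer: 163728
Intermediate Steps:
O = 9 (O = Mul(9, 1) = 9)
Function('G')(P) = Add(3, Mul(Rational(9, 4), P, Add(4, Mul(2, P)))) (Function('G')(P) = Add(3, Mul(Rational(1, 4), Mul(Mul(P, 9), Add(Add(P, 4), P)))) = Add(3, Mul(Rational(1, 4), Mul(Mul(9, P), Add(Add(4, P), P)))) = Add(3, Mul(Rational(1, 4), Mul(Mul(9, P), Add(4, Mul(2, P))))) = Add(3, Mul(Rational(1, 4), Mul(9, P, Add(4, Mul(2, P))))) = Add(3, Mul(Rational(9, 4), P, Add(4, Mul(2, P)))))
Add(Function('G')(-192), Add(Mul(-1, -110), Mul(Function('p')(8), 109))) = Add(Add(3, Mul(9, -192), Mul(Rational(9, 2), Pow(-192, 2))), Add(Mul(-1, -110), Mul(-5, 109))) = Add(Add(3, -1728, Mul(Rational(9, 2), 36864)), Add(110, -545)) = Add(Add(3, -1728, 165888), -435) = Add(164163, -435) = 163728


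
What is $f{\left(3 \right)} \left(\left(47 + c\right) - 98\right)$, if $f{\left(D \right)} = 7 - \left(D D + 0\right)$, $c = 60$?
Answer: $-18$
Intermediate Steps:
$f{\left(D \right)} = 7 - D^{2}$ ($f{\left(D \right)} = 7 - \left(D^{2} + 0\right) = 7 - D^{2}$)
$f{\left(3 \right)} \left(\left(47 + c\right) - 98\right) = \left(7 - 3^{2}\right) \left(\left(47 + 60\right) - 98\right) = \left(7 - 9\right) \left(107 - 98\right) = \left(7 - 9\right) 9 = \left(-2\right) 9 = -18$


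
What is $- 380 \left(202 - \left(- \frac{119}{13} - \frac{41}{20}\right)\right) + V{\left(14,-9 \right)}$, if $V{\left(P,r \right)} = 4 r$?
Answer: $- \frac{1053695}{13} \approx -81054.0$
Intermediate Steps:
$- 380 \left(202 - \left(- \frac{119}{13} - \frac{41}{20}\right)\right) + V{\left(14,-9 \right)} = - 380 \left(202 - \left(- \frac{119}{13} - \frac{41}{20}\right)\right) + 4 \left(-9\right) = - 380 \left(202 - - \frac{2913}{260}\right) - 36 = - 380 \left(202 + \left(\frac{41}{20} + \frac{119}{13}\right)\right) - 36 = - 380 \left(202 + \frac{2913}{260}\right) - 36 = \left(-380\right) \frac{55433}{260} - 36 = - \frac{1053227}{13} - 36 = - \frac{1053695}{13}$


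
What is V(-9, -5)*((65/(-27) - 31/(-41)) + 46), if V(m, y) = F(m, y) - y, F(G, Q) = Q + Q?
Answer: -245470/1107 ≈ -221.74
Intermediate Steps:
F(G, Q) = 2*Q
V(m, y) = y (V(m, y) = 2*y - y = y)
V(-9, -5)*((65/(-27) - 31/(-41)) + 46) = -5*((65/(-27) - 31/(-41)) + 46) = -5*((65*(-1/27) - 31*(-1/41)) + 46) = -5*((-65/27 + 31/41) + 46) = -5*(-1828/1107 + 46) = -5*49094/1107 = -245470/1107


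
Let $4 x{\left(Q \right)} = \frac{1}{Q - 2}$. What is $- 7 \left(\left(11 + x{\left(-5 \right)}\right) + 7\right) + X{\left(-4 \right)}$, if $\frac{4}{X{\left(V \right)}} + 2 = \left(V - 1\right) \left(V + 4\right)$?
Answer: $- \frac{511}{4} \approx -127.75$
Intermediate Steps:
$x{\left(Q \right)} = \frac{1}{4 \left(-2 + Q\right)}$ ($x{\left(Q \right)} = \frac{1}{4 \left(Q - 2\right)} = \frac{1}{4 \left(-2 + Q\right)}$)
$X{\left(V \right)} = \frac{4}{-2 + \left(-1 + V\right) \left(4 + V\right)}$ ($X{\left(V \right)} = \frac{4}{-2 + \left(V - 1\right) \left(V + 4\right)} = \frac{4}{-2 + \left(-1 + V\right) \left(4 + V\right)}$)
$- 7 \left(\left(11 + x{\left(-5 \right)}\right) + 7\right) + X{\left(-4 \right)} = - 7 \left(\left(11 + \frac{1}{4 \left(-2 - 5\right)}\right) + 7\right) + \frac{4}{-6 + \left(-4\right)^{2} + 3 \left(-4\right)} = - 7 \left(\left(11 + \frac{1}{4 \left(-7\right)}\right) + 7\right) + \frac{4}{-6 + 16 - 12} = - 7 \left(\left(11 + \frac{1}{4} \left(- \frac{1}{7}\right)\right) + 7\right) + \frac{4}{-2} = - 7 \left(\left(11 - \frac{1}{28}\right) + 7\right) + 4 \left(- \frac{1}{2}\right) = - 7 \left(\frac{307}{28} + 7\right) - 2 = \left(-7\right) \frac{503}{28} - 2 = - \frac{503}{4} - 2 = - \frac{511}{4}$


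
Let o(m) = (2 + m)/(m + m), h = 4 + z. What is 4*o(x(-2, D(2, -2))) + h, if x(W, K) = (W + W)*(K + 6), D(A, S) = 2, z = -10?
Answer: -33/8 ≈ -4.1250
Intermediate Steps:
x(W, K) = 2*W*(6 + K) (x(W, K) = (2*W)*(6 + K) = 2*W*(6 + K))
h = -6 (h = 4 - 10 = -6)
o(m) = (2 + m)/(2*m) (o(m) = (2 + m)/((2*m)) = (2 + m)*(1/(2*m)) = (2 + m)/(2*m))
4*o(x(-2, D(2, -2))) + h = 4*((2 + 2*(-2)*(6 + 2))/(2*((2*(-2)*(6 + 2))))) - 6 = 4*((2 + 2*(-2)*8)/(2*((2*(-2)*8)))) - 6 = 4*((1/2)*(2 - 32)/(-32)) - 6 = 4*((1/2)*(-1/32)*(-30)) - 6 = 4*(15/32) - 6 = 15/8 - 6 = -33/8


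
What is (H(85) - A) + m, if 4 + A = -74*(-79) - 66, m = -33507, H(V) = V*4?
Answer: -38943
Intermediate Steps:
H(V) = 4*V
A = 5776 (A = -4 + (-74*(-79) - 66) = -4 + (5846 - 66) = -4 + 5780 = 5776)
(H(85) - A) + m = (4*85 - 1*5776) - 33507 = (340 - 5776) - 33507 = -5436 - 33507 = -38943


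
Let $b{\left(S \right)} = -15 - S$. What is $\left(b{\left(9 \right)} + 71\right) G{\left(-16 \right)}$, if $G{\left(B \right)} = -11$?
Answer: $-517$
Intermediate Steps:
$\left(b{\left(9 \right)} + 71\right) G{\left(-16 \right)} = \left(\left(-15 - 9\right) + 71\right) \left(-11\right) = \left(-24 + 71\right) \left(-11\right) = 47 \left(-11\right) = -517$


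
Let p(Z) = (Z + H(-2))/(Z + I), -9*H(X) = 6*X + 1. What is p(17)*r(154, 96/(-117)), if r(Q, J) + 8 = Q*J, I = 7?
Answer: -107420/1053 ≈ -102.01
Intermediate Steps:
H(X) = -⅑ - 2*X/3 (H(X) = -(6*X + 1)/9 = -(1 + 6*X)/9 = -⅑ - 2*X/3)
p(Z) = (11/9 + Z)/(7 + Z) (p(Z) = (Z + (-⅑ - ⅔*(-2)))/(Z + 7) = (Z + (-⅑ + 4/3))/(7 + Z) = (Z + 11/9)/(7 + Z) = (11/9 + Z)/(7 + Z))
r(Q, J) = -8 + J*Q (r(Q, J) = -8 + Q*J = -8 + J*Q)
p(17)*r(154, 96/(-117)) = ((11/9 + 17)/(7 + 17))*(-8 + (96/(-117))*154) = ((164/9)/24)*(-8 + (96*(-1/117))*154) = ((1/24)*(164/9))*(-8 - 32/39*154) = 41*(-8 - 4928/39)/54 = (41/54)*(-5240/39) = -107420/1053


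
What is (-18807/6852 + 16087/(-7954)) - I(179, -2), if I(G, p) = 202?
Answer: -1878163703/9083468 ≈ -206.77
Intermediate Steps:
(-18807/6852 + 16087/(-7954)) - I(179, -2) = (-18807/6852 + 16087/(-7954)) - 1*202 = (-18807*1/6852 + 16087*(-1/7954)) - 202 = (-6269/2284 - 16087/7954) - 202 = -43303167/9083468 - 202 = -1878163703/9083468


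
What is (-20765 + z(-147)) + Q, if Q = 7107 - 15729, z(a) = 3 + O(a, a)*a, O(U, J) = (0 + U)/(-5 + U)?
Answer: -4487977/152 ≈ -29526.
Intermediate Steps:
O(U, J) = U/(-5 + U)
z(a) = 3 + a**2/(-5 + a) (z(a) = 3 + (a/(-5 + a))*a = 3 + a**2/(-5 + a))
Q = -8622
(-20765 + z(-147)) + Q = (-20765 + (-15 + (-147)**2 + 3*(-147))/(-5 - 147)) - 8622 = (-20765 + (-15 + 21609 - 441)/(-152)) - 8622 = (-20765 - 1/152*21153) - 8622 = (-20765 - 21153/152) - 8622 = -3177433/152 - 8622 = -4487977/152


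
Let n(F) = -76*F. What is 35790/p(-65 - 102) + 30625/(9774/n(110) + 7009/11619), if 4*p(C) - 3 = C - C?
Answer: -175820094740/27484433 ≈ -6397.1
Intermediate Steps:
p(C) = 3/4 (p(C) = 3/4 + (C - C)/4 = 3/4 + (1/4)*0 = 3/4 + 0 = 3/4)
35790/p(-65 - 102) + 30625/(9774/n(110) + 7009/11619) = 35790/(3/4) + 30625/(9774/((-76*110)) + 7009/11619) = 35790*(4/3) + 30625/(9774/(-8360) + 7009*(1/11619)) = 47720 + 30625/(9774*(-1/8360) + 7009/11619) = 47720 + 30625/(-4887/4180 + 7009/11619) = 47720 + 30625/(-27484433/48567420) = 47720 + 30625*(-48567420/27484433) = 47720 - 1487377237500/27484433 = -175820094740/27484433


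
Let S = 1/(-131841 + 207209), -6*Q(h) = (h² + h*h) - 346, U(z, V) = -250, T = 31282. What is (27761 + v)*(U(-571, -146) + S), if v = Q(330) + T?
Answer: -644415207799/113052 ≈ -5.7002e+6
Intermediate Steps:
Q(h) = 173/3 - h²/3 (Q(h) = -((h² + h*h) - 346)/6 = -((h² + h²) - 346)/6 = -(2*h² - 346)/6 = -(-346 + 2*h²)/6 = 173/3 - h²/3)
S = 1/75368 ≈ 1.3268e-5
v = -14881/3 (v = (173/3 - ⅓*330²) + 31282 = (173/3 - ⅓*108900) + 31282 = (173/3 - 36300) + 31282 = -108727/3 + 31282 = -14881/3 ≈ -4960.3)
(27761 + v)*(U(-571, -146) + S) = (27761 - 14881/3)*(-250 + 1/75368) = (68402/3)*(-18841999/75368) = -644415207799/113052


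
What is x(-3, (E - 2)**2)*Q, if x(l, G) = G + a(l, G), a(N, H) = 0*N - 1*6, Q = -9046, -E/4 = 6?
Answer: -6060820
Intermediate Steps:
E = -24 (E = -4*6 = -24)
a(N, H) = -6 (a(N, H) = 0 - 6 = -6)
x(l, G) = -6 + G (x(l, G) = G - 6 = -6 + G)
x(-3, (E - 2)**2)*Q = (-6 + (-24 - 2)**2)*(-9046) = (-6 + (-26)**2)*(-9046) = (-6 + 676)*(-9046) = 670*(-9046) = -6060820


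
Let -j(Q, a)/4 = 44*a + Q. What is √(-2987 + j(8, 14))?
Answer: I*√5483 ≈ 74.047*I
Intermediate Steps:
j(Q, a) = -176*a - 4*Q (j(Q, a) = -4*(44*a + Q) = -4*(Q + 44*a) = -176*a - 4*Q)
√(-2987 + j(8, 14)) = √(-2987 + (-176*14 - 4*8)) = √(-2987 + (-2464 - 32)) = √(-2987 - 2496) = √(-5483) = I*√5483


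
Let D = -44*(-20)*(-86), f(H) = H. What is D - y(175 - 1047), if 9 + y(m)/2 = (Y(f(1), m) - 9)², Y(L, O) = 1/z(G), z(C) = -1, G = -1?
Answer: -75862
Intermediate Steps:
Y(L, O) = -1 (Y(L, O) = 1/(-1) = -1)
y(m) = 182 (y(m) = -18 + 2*(-1 - 9)² = -18 + 2*(-10)² = -18 + 2*100 = -18 + 200 = 182)
D = -75680 (D = 880*(-86) = -75680)
D - y(175 - 1047) = -75680 - 1*182 = -75680 - 182 = -75862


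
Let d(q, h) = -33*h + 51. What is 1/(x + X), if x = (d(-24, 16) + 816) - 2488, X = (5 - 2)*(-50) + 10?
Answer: -1/2289 ≈ -0.00043687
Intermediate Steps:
X = -140 (X = 3*(-50) + 10 = -150 + 10 = -140)
d(q, h) = 51 - 33*h
x = -2149 (x = ((51 - 33*16) + 816) - 2488 = ((51 - 528) + 816) - 2488 = (-477 + 816) - 2488 = 339 - 2488 = -2149)
1/(x + X) = 1/(-2149 - 140) = 1/(-2289) = -1/2289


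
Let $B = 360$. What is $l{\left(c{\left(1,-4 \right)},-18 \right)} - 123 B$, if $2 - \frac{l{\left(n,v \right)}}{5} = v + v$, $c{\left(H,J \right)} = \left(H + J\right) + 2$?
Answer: $-44090$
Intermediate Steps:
$c{\left(H,J \right)} = 2 + H + J$
$l{\left(n,v \right)} = 10 - 10 v$ ($l{\left(n,v \right)} = 10 - 5 \left(v + v\right) = 10 - 5 \cdot 2 v = 10 - 10 v$)
$l{\left(c{\left(1,-4 \right)},-18 \right)} - 123 B = \left(10 - -180\right) - 44280 = \left(10 + 180\right) - 44280 = 190 - 44280 = -44090$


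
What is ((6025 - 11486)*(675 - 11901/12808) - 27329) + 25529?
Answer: -47170592439/12808 ≈ -3.6829e+6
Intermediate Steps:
((6025 - 11486)*(675 - 11901/12808) - 27329) + 25529 = (-5461*(675 - 11901*1/12808) - 27329) + 25529 = (-5461*(675 - 11901/12808) - 27329) + 25529 = (-5461*8633499/12808 - 27329) + 25529 = (-47147538039/12808 - 27329) + 25529 = -47497567871/12808 + 25529 = -47170592439/12808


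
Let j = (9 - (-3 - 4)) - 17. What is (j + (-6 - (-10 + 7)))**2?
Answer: 16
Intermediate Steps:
j = -1 (j = (9 - 1*(-7)) - 17 = (9 + 7) - 17 = 16 - 17 = -1)
(j + (-6 - (-10 + 7)))**2 = (-1 + (-6 - (-10 + 7)))**2 = (-1 + (-6 - 1*(-3)))**2 = (-1 + (-6 + 3))**2 = (-1 - 3)**2 = (-4)**2 = 16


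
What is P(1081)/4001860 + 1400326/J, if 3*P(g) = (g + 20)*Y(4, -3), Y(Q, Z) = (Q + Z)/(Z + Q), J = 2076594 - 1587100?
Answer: 2802044125329/979443229420 ≈ 2.8609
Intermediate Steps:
J = 489494
Y(Q, Z) = 1 (Y(Q, Z) = (Q + Z)/(Q + Z) = 1)
P(g) = 20/3 + g/3 (P(g) = ((g + 20)*1)/3 = ((20 + g)*1)/3 = (20 + g)/3 = 20/3 + g/3)
P(1081)/4001860 + 1400326/J = (20/3 + (1/3)*1081)/4001860 + 1400326/489494 = (20/3 + 1081/3)*(1/4001860) + 1400326*(1/489494) = 367*(1/4001860) + 700163/244747 = 367/4001860 + 700163/244747 = 2802044125329/979443229420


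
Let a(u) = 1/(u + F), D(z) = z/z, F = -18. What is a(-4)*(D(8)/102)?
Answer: -1/2244 ≈ -0.00044563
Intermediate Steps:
D(z) = 1
a(u) = 1/(-18 + u) (a(u) = 1/(u - 18) = 1/(-18 + u))
a(-4)*(D(8)/102) = (1/102)/(-18 - 4) = (1*(1/102))/(-22) = -1/22*1/102 = -1/2244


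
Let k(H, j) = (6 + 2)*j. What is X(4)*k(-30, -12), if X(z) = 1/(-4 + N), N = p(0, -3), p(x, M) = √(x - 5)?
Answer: 128/7 + 32*I*√5/7 ≈ 18.286 + 10.222*I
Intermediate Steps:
p(x, M) = √(-5 + x)
N = I*√5 (N = √(-5 + 0) = √(-5) = I*√5 ≈ 2.2361*I)
k(H, j) = 8*j
X(z) = 1/(-4 + I*√5)
X(4)*k(-30, -12) = (-4/21 - I*√5/21)*(8*(-12)) = (-4/21 - I*√5/21)*(-96) = 128/7 + 32*I*√5/7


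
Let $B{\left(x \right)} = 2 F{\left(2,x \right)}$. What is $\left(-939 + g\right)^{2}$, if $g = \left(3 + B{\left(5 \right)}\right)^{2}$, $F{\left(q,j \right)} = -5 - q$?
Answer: $669124$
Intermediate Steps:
$B{\left(x \right)} = -14$ ($B{\left(x \right)} = 2 \left(-5 - 2\right) = 2 \left(-7\right) = -14$)
$g = 121$ ($g = \left(3 - 14\right)^{2} = \left(-11\right)^{2} = 121$)
$\left(-939 + g\right)^{2} = \left(-939 + 121\right)^{2} = \left(-818\right)^{2} = 669124$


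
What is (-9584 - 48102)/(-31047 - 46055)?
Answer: 28843/38551 ≈ 0.74818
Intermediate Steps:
(-9584 - 48102)/(-31047 - 46055) = -57686/(-77102) = -57686*(-1/77102) = 28843/38551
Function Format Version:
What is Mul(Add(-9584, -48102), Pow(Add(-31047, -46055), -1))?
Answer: Rational(28843, 38551) ≈ 0.74818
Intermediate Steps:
Mul(Add(-9584, -48102), Pow(Add(-31047, -46055), -1)) = Mul(-57686, Pow(-77102, -1)) = Mul(-57686, Rational(-1, 77102)) = Rational(28843, 38551)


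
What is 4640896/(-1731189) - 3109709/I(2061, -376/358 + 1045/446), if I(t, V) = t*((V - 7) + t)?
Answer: -666404639223668414/195147416059548849 ≈ -3.4149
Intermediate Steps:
I(t, V) = t*(-7 + V + t) (I(t, V) = t*((-7 + V) + t) = t*(-7 + V + t))
4640896/(-1731189) - 3109709/I(2061, -376/358 + 1045/446) = 4640896/(-1731189) - 3109709*1/(2061*(-7 + (-376/358 + 1045/446) + 2061)) = 4640896*(-1/1731189) - 3109709*1/(2061*(-7 + (-376*1/358 + 1045*(1/446)) + 2061)) = -4640896/1731189 - 3109709*1/(2061*(-7 + (-188/179 + 1045/446) + 2061)) = -4640896/1731189 - 3109709*1/(2061*(-7 + 103207/79834 + 2061)) = -4640896/1731189 - 3109709/(2061*(164082243/79834)) = -4640896/1731189 - 3109709/338173502823/79834 = -4640896/1731189 - 3109709*79834/338173502823 = -4640896/1731189 - 248260508306/338173502823 = -666404639223668414/195147416059548849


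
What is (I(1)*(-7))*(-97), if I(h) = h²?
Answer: 679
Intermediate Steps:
(I(1)*(-7))*(-97) = (1²*(-7))*(-97) = (1*(-7))*(-97) = -7*(-97) = 679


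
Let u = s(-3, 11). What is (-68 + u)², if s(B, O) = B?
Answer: 5041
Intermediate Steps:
u = -3
(-68 + u)² = (-68 - 3)² = (-71)² = 5041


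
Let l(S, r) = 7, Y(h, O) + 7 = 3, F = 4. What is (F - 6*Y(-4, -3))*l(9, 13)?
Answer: 196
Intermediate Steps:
Y(h, O) = -4 (Y(h, O) = -7 + 3 = -4)
(F - 6*Y(-4, -3))*l(9, 13) = (4 - 6*(-4))*7 = (4 + 24)*7 = 28*7 = 196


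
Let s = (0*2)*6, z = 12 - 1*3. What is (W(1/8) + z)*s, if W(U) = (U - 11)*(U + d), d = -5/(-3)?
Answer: 0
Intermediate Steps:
z = 9 (z = 12 - 3 = 9)
s = 0 (s = 0*6 = 0)
d = 5/3 (d = -5*(-1/3) = 5/3 ≈ 1.6667)
W(U) = (-11 + U)*(5/3 + U) (W(U) = (U - 11)*(U + 5/3) = (-11 + U)*(5/3 + U))
(W(1/8) + z)*s = ((-55/3 + (1/8)**2 - 28/3/8) + 9)*0 = ((-55/3 + (1/8)**2 - 28/3*1/8) + 9)*0 = ((-55/3 + 1/64 - 7/6) + 9)*0 = (-1247/64 + 9)*0 = -671/64*0 = 0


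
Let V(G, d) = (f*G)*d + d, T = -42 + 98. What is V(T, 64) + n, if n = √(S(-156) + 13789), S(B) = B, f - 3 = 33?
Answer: 129088 + √13633 ≈ 1.2920e+5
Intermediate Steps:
f = 36 (f = 3 + 33 = 36)
T = 56
V(G, d) = d + 36*G*d (V(G, d) = (36*G)*d + d = 36*G*d + d = d + 36*G*d)
n = √13633 (n = √(-156 + 13789) = √13633 ≈ 116.76)
V(T, 64) + n = 64*(1 + 36*56) + √13633 = 64*(1 + 2016) + √13633 = 64*2017 + √13633 = 129088 + √13633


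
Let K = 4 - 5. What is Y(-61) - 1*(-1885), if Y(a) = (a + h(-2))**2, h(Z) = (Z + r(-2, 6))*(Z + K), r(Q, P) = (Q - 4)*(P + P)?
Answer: 27806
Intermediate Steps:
K = -1
r(Q, P) = 2*P*(-4 + Q) (r(Q, P) = (-4 + Q)*(2*P) = 2*P*(-4 + Q))
h(Z) = (-1 + Z)*(-72 + Z) (h(Z) = (Z + 2*6*(-4 - 2))*(Z - 1) = (Z + 2*6*(-6))*(-1 + Z) = (Z - 72)*(-1 + Z) = (-72 + Z)*(-1 + Z) = (-1 + Z)*(-72 + Z))
Y(a) = (222 + a)**2 (Y(a) = (a + (72 + (-2)**2 - 73*(-2)))**2 = (a + (72 + 4 + 146))**2 = (a + 222)**2 = (222 + a)**2)
Y(-61) - 1*(-1885) = (222 - 61)**2 - 1*(-1885) = 161**2 + 1885 = 25921 + 1885 = 27806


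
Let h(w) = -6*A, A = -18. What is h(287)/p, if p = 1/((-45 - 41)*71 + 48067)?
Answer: 4531788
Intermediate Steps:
p = 1/41961 (p = 1/(-86*71 + 48067) = 1/(-6106 + 48067) = 1/41961 ≈ 2.3832e-5)
h(w) = 108 (h(w) = -6*(-18) = 108)
h(287)/p = 108/(1/41961) = 108*41961 = 4531788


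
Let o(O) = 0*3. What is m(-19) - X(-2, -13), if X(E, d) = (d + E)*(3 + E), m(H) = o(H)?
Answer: 15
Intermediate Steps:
o(O) = 0
m(H) = 0
X(E, d) = (3 + E)*(E + d) (X(E, d) = (E + d)*(3 + E) = (3 + E)*(E + d))
m(-19) - X(-2, -13) = 0 - ((-2)² + 3*(-2) + 3*(-13) - 2*(-13)) = 0 - (4 - 6 - 39 + 26) = 0 - 1*(-15) = 0 + 15 = 15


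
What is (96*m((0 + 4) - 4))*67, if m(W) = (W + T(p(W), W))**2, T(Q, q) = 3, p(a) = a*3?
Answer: 57888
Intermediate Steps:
p(a) = 3*a
m(W) = (3 + W)**2 (m(W) = (W + 3)**2 = (3 + W)**2)
(96*m((0 + 4) - 4))*67 = (96*(3 + ((0 + 4) - 4))**2)*67 = (96*(3 + (4 - 4))**2)*67 = (96*(3 + 0)**2)*67 = (96*3**2)*67 = (96*9)*67 = 864*67 = 57888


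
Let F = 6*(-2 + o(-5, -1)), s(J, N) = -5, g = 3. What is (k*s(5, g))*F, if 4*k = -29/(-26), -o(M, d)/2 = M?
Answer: -870/13 ≈ -66.923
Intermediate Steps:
o(M, d) = -2*M
k = 29/104 (k = (-29/(-26))/4 = (-29*(-1/26))/4 = (1/4)*(29/26) = 29/104 ≈ 0.27885)
F = 48 (F = 6*(-2 - 2*(-5)) = 6*(-2 + 10) = 6*8 = 48)
(k*s(5, g))*F = ((29/104)*(-5))*48 = -145/104*48 = -870/13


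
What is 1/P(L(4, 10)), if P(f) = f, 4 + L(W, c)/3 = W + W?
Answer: 1/12 ≈ 0.083333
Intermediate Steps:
L(W, c) = -12 + 6*W (L(W, c) = -12 + 3*(W + W) = -12 + 3*(2*W) = -12 + 6*W)
1/P(L(4, 10)) = 1/(-12 + 6*4) = 1/(-12 + 24) = 1/12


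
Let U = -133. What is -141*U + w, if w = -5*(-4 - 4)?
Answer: 18793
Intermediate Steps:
w = 40 (w = -5*(-8) = 40)
-141*U + w = -141*(-133) + 40 = 18753 + 40 = 18793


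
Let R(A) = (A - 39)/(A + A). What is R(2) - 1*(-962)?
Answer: 3811/4 ≈ 952.75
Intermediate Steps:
R(A) = (-39 + A)/(2*A) (R(A) = (-39 + A)/((2*A)) = (-39 + A)*(1/(2*A)) = (-39 + A)/(2*A))
R(2) - 1*(-962) = (1/2)*(-39 + 2)/2 - 1*(-962) = (1/2)*(1/2)*(-37) + 962 = -37/4 + 962 = 3811/4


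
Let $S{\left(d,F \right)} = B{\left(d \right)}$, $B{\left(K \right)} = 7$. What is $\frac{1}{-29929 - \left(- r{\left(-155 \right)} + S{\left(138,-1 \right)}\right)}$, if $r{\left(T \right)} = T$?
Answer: $- \frac{1}{30091} \approx -3.3232 \cdot 10^{-5}$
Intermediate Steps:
$S{\left(d,F \right)} = 7$
$\frac{1}{-29929 - \left(- r{\left(-155 \right)} + S{\left(138,-1 \right)}\right)} = \frac{1}{-29929 - 162} = \frac{1}{-30091} = - \frac{1}{30091}$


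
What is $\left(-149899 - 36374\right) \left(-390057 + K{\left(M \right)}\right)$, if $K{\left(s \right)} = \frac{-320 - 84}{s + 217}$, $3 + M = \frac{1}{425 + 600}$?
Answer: $\frac{5312493983080737}{73117} \approx 7.2657 \cdot 10^{10}$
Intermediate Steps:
$M = - \frac{3074}{1025}$ ($M = -3 + \frac{1}{425 + 600} = -3 + \frac{1}{1025} = - \frac{3074}{1025} \approx -2.999$)
$K{\left(s \right)} = - \frac{404}{217 + s}$
$\left(-149899 - 36374\right) \left(-390057 + K{\left(M \right)}\right) = \left(-149899 - 36374\right) \left(-390057 - \frac{404}{217 - \frac{3074}{1025}}\right) = - 186273 \left(-390057 - \frac{404}{\frac{219351}{1025}}\right) = - 186273 \left(-390057 - \frac{414100}{219351}\right) = \left(-186273\right) \left(- \frac{85559807107}{219351}\right) = \frac{5312493983080737}{73117}$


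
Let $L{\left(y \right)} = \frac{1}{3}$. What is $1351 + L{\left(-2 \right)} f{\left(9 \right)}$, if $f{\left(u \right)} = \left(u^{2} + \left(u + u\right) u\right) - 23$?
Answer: $\frac{4273}{3} \approx 1424.3$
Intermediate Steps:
$L{\left(y \right)} = \frac{1}{3}$
$f{\left(u \right)} = -23 + 3 u^{2}$ ($f{\left(u \right)} = \left(u^{2} + 2 u u\right) - 23 = \left(u^{2} + 2 u^{2}\right) - 23 = 3 u^{2} - 23 = -23 + 3 u^{2}$)
$1351 + L{\left(-2 \right)} f{\left(9 \right)} = 1351 + \frac{-23 + 3 \cdot 9^{2}}{3} = 1351 + \frac{-23 + 3 \cdot 81}{3} = 1351 + \frac{-23 + 243}{3} = 1351 + \frac{1}{3} \cdot 220 = 1351 + \frac{220}{3} = \frac{4273}{3}$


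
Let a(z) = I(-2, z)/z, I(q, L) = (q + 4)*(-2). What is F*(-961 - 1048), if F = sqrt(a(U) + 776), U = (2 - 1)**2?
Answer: -4018*sqrt(193) ≈ -55820.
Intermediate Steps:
U = 1 (U = 1**2 = 1)
I(q, L) = -8 - 2*q (I(q, L) = (4 + q)*(-2) = -8 - 2*q)
a(z) = -4/z (a(z) = (-8 - 2*(-2))/z = (-8 + 4)/z = -4/z)
F = 2*sqrt(193) (F = sqrt(-4/1 + 776) = sqrt(-4*1 + 776) = sqrt(-4 + 776) = sqrt(772) = 2*sqrt(193) ≈ 27.785)
F*(-961 - 1048) = (2*sqrt(193))*(-961 - 1048) = (2*sqrt(193))*(-2009) = -4018*sqrt(193)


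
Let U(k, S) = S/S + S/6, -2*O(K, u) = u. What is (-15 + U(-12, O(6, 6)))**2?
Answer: 841/4 ≈ 210.25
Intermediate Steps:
O(K, u) = -u/2
U(k, S) = 1 + S/6 (U(k, S) = 1 + S*(1/6) = 1 + S/6)
(-15 + U(-12, O(6, 6)))**2 = (-15 + (1 + (-1/2*6)/6))**2 = (-15 + (1 + (1/6)*(-3)))**2 = (-15 + (1 - 1/2))**2 = (-15 + 1/2)**2 = (-29/2)**2 = 841/4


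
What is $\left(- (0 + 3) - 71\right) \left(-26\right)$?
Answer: $1924$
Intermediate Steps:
$\left(- (0 + 3) - 71\right) \left(-26\right) = \left(\left(-1\right) 3 - 71\right) \left(-26\right) = \left(-3 - 71\right) \left(-26\right) = \left(-74\right) \left(-26\right) = 1924$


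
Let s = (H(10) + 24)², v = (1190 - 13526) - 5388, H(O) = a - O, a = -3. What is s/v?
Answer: -121/17724 ≈ -0.0068269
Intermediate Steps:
H(O) = -3 - O
v = -17724 (v = -12336 - 5388 = -17724)
s = 121 (s = ((-3 - 1*10) + 24)² = ((-3 - 10) + 24)² = (-13 + 24)² = 11² = 121)
s/v = 121/(-17724) = 121*(-1/17724) = -121/17724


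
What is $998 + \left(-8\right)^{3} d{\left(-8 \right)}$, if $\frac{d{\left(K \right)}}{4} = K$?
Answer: $17382$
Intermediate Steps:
$d{\left(K \right)} = 4 K$
$998 + \left(-8\right)^{3} d{\left(-8 \right)} = 998 + \left(-8\right)^{3} \cdot 4 \left(-8\right) = 998 - -16384 = 998 + 16384 = 17382$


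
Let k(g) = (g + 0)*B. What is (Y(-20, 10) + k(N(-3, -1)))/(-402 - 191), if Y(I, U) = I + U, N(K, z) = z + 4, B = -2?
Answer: 16/593 ≈ 0.026981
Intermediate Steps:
N(K, z) = 4 + z
k(g) = -2*g (k(g) = (g + 0)*(-2) = g*(-2) = -2*g)
(Y(-20, 10) + k(N(-3, -1)))/(-402 - 191) = ((-20 + 10) - 2*(4 - 1))/(-402 - 191) = (-10 - 2*3)/(-593) = (-10 - 6)*(-1/593) = -16*(-1/593) = 16/593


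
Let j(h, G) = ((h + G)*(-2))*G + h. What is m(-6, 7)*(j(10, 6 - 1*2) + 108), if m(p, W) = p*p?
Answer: 216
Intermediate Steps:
m(p, W) = p²
j(h, G) = h + G*(-2*G - 2*h) (j(h, G) = ((G + h)*(-2))*G + h = (-2*G - 2*h)*G + h = G*(-2*G - 2*h) + h = h + G*(-2*G - 2*h))
m(-6, 7)*(j(10, 6 - 1*2) + 108) = (-6)²*((10 - 2*(6 - 1*2)² - 2*(6 - 1*2)*10) + 108) = 36*((10 - 2*(6 - 2)² - 2*(6 - 2)*10) + 108) = 36*((10 - 2*4² - 2*4*10) + 108) = 36*((10 - 2*16 - 80) + 108) = 36*((10 - 32 - 80) + 108) = 36*(-102 + 108) = 36*6 = 216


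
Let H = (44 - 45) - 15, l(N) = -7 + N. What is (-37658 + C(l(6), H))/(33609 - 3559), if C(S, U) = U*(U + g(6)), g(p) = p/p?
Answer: -18709/15025 ≈ -1.2452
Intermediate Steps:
g(p) = 1
H = -16 (H = -1 - 15 = -16)
C(S, U) = U*(1 + U) (C(S, U) = U*(U + 1) = U*(1 + U))
(-37658 + C(l(6), H))/(33609 - 3559) = (-37658 - 16*(1 - 16))/(33609 - 3559) = (-37658 - 16*(-15))/30050 = (-37658 + 240)*(1/30050) = -37418*1/30050 = -18709/15025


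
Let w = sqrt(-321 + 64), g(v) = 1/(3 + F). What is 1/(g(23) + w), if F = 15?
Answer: 18/83269 - 324*I*sqrt(257)/83269 ≈ 0.00021617 - 0.062378*I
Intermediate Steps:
g(v) = 1/18 (g(v) = 1/(3 + 15) = 1/18)
w = I*sqrt(257) (w = sqrt(-257) = I*sqrt(257) ≈ 16.031*I)
1/(g(23) + w) = 1/(1/18 + I*sqrt(257))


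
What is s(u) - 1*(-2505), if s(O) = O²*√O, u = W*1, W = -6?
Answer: 2505 + 36*I*√6 ≈ 2505.0 + 88.182*I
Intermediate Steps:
u = -6 (u = -6*1 = -6)
s(O) = O^(5/2)
s(u) - 1*(-2505) = (-6)^(5/2) - 1*(-2505) = 36*I*√6 + 2505 = 2505 + 36*I*√6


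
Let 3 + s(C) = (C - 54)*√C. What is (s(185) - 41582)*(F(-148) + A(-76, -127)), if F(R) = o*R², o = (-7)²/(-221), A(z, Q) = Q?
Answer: 45800180355/221 - 144278553*√185/221 ≈ 1.9836e+8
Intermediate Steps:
o = -49/221 (o = 49*(-1/221) = -49/221 ≈ -0.22172)
s(C) = -3 + √C*(-54 + C) (s(C) = -3 + (C - 54)*√C = -3 + (-54 + C)*√C = -3 + √C*(-54 + C))
F(R) = -49*R²/221
(s(185) - 41582)*(F(-148) + A(-76, -127)) = ((-3 + 185^(3/2) - 54*√185) - 41582)*(-49/221*(-148)² - 127) = ((-3 + 185*√185 - 54*√185) - 41582)*(-49/221*21904 - 127) = ((-3 + 131*√185) - 41582)*(-1073296/221 - 127) = (-41585 + 131*√185)*(-1101363/221) = 45800180355/221 - 144278553*√185/221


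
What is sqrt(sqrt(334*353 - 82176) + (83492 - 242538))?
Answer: sqrt(-159046 + sqrt(35726)) ≈ 398.57*I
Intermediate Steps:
sqrt(sqrt(334*353 - 82176) + (83492 - 242538)) = sqrt(sqrt(117902 - 82176) - 159046) = sqrt(sqrt(35726) - 159046) = sqrt(-159046 + sqrt(35726))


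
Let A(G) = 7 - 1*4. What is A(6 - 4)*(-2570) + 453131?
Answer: 445421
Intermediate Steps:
A(G) = 3 (A(G) = 7 - 4 = 3)
A(6 - 4)*(-2570) + 453131 = 3*(-2570) + 453131 = -7710 + 453131 = 445421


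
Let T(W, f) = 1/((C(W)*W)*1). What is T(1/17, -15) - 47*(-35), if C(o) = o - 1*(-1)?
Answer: 29899/18 ≈ 1661.1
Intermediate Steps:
C(o) = 1 + o (C(o) = o + 1 = 1 + o)
T(W, f) = 1/(W*(1 + W)) (T(W, f) = 1/(((1 + W)*W)*1) = 1/((W*(1 + W))*1) = 1/(W*(1 + W)))
T(1/17, -15) - 47*(-35) = 1/((1/17)*(1 + 1/17)) - 47*(-35) = 1/((1/17)*(1 + 1/17)) + 1645 = 17/(18/17) + 1645 = 17*(17/18) + 1645 = 289/18 + 1645 = 29899/18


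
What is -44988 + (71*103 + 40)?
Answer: -37635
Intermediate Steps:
-44988 + (71*103 + 40) = -44988 + (7313 + 40) = -44988 + 7353 = -37635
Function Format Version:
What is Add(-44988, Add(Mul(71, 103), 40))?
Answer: -37635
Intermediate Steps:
Add(-44988, Add(Mul(71, 103), 40)) = Add(-44988, Add(7313, 40)) = Add(-44988, 7353) = -37635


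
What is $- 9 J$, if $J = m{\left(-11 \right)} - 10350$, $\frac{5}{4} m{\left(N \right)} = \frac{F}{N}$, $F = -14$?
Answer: $\frac{5122746}{55} \approx 93141.0$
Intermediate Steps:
$m{\left(N \right)} = - \frac{56}{5 N}$ ($m{\left(N \right)} = \frac{4 \left(- \frac{14}{N}\right)}{5} = - \frac{56}{5 N}$)
$J = - \frac{569194}{55}$ ($J = - \frac{56}{5 \left(-11\right)} - 10350 = \left(- \frac{56}{5}\right) \left(- \frac{1}{11}\right) - 10350 = \frac{56}{55} - 10350 = - \frac{569194}{55} \approx -10349.0$)
$- 9 J = \left(-9\right) \left(- \frac{569194}{55}\right) = \frac{5122746}{55}$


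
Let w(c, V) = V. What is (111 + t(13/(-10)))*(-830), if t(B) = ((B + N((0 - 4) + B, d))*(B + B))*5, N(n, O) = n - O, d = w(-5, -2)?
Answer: -141764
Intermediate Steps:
d = -2
t(B) = 10*B*(-2 + 2*B) (t(B) = ((B + (((0 - 4) + B) - 1*(-2)))*(B + B))*5 = ((B + ((-4 + B) + 2))*(2*B))*5 = ((B + (-2 + B))*(2*B))*5 = ((-2 + 2*B)*(2*B))*5 = (2*B*(-2 + 2*B))*5 = 10*B*(-2 + 2*B))
(111 + t(13/(-10)))*(-830) = (111 + 20*(13/(-10))*(-1 + 13/(-10)))*(-830) = (111 + 20*(13*(-1/10))*(-1 + 13*(-1/10)))*(-830) = (111 + 20*(-13/10)*(-1 - 13/10))*(-830) = (111 + 20*(-13/10)*(-23/10))*(-830) = (111 + 299/5)*(-830) = (854/5)*(-830) = -141764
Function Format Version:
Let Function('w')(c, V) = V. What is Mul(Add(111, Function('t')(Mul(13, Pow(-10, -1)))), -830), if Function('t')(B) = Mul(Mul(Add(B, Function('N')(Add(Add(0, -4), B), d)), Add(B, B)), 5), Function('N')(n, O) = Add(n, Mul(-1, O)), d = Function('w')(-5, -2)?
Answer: -141764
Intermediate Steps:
d = -2
Function('t')(B) = Mul(10, B, Add(-2, Mul(2, B))) (Function('t')(B) = Mul(Mul(Add(B, Add(Add(Add(0, -4), B), Mul(-1, -2))), Add(B, B)), 5) = Mul(Mul(Add(B, Add(Add(-4, B), 2)), Mul(2, B)), 5) = Mul(Mul(Add(B, Add(-2, B)), Mul(2, B)), 5) = Mul(Mul(Add(-2, Mul(2, B)), Mul(2, B)), 5) = Mul(Mul(2, B, Add(-2, Mul(2, B))), 5) = Mul(10, B, Add(-2, Mul(2, B))))
Mul(Add(111, Function('t')(Mul(13, Pow(-10, -1)))), -830) = Mul(Add(111, Mul(20, Mul(13, Pow(-10, -1)), Add(-1, Mul(13, Pow(-10, -1))))), -830) = Mul(Add(111, Mul(20, Mul(13, Rational(-1, 10)), Add(-1, Mul(13, Rational(-1, 10))))), -830) = Mul(Add(111, Mul(20, Rational(-13, 10), Add(-1, Rational(-13, 10)))), -830) = Mul(Add(111, Mul(20, Rational(-13, 10), Rational(-23, 10))), -830) = Mul(Add(111, Rational(299, 5)), -830) = Mul(Rational(854, 5), -830) = -141764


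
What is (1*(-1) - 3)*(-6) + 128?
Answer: 152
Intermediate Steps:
(1*(-1) - 3)*(-6) + 128 = (-1 - 3)*(-6) + 128 = -4*(-6) + 128 = 24 + 128 = 152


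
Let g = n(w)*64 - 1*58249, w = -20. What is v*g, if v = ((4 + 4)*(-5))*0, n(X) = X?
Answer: 0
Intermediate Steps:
g = -59529 (g = -20*64 - 1*58249 = -1280 - 58249 = -59529)
v = 0 (v = (8*(-5))*0 = -40*0 = 0)
v*g = 0*(-59529) = 0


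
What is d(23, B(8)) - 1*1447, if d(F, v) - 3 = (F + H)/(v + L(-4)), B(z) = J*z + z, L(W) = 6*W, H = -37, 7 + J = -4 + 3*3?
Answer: -23097/16 ≈ -1443.6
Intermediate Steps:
J = -2 (J = -7 + (-4 + 3*3) = -7 + (-4 + 9) = -7 + 5 = -2)
B(z) = -z (B(z) = -2*z + z = -z)
d(F, v) = 3 + (-37 + F)/(-24 + v) (d(F, v) = 3 + (F - 37)/(v + 6*(-4)) = 3 + (-37 + F)/(v - 24) = 3 + (-37 + F)/(-24 + v))
d(23, B(8)) - 1*1447 = (-109 + 23 + 3*(-1*8))/(-24 - 1*8) - 1*1447 = (-109 + 23 + 3*(-8))/(-24 - 8) - 1447 = (-109 + 23 - 24)/(-32) - 1447 = -1/32*(-110) - 1447 = 55/16 - 1447 = -23097/16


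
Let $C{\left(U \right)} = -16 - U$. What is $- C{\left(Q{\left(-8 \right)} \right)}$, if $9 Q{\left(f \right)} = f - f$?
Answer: $16$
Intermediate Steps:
$Q{\left(f \right)} = 0$ ($Q{\left(f \right)} = \frac{f - f}{9} = \frac{1}{9} \cdot 0 = 0$)
$- C{\left(Q{\left(-8 \right)} \right)} = - (-16 - 0) = - (-16 + 0) = \left(-1\right) \left(-16\right) = 16$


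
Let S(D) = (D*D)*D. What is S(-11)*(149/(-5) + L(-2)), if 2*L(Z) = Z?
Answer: 204974/5 ≈ 40995.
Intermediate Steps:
L(Z) = Z/2
S(D) = D³ (S(D) = D²*D = D³)
S(-11)*(149/(-5) + L(-2)) = (-11)³*(149/(-5) + (½)*(-2)) = -1331*(149*(-⅕) - 1) = -1331*(-149/5 - 1) = -1331*(-154/5) = 204974/5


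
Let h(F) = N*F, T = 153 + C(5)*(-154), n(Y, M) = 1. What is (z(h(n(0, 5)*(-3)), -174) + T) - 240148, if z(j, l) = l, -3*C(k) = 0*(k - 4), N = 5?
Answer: -240169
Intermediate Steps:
C(k) = 0 (C(k) = -0*(k - 4) = -0*(-4 + k) = -⅓*0 = 0)
T = 153 (T = 153 + 0*(-154) = 153 + 0 = 153)
h(F) = 5*F
(z(h(n(0, 5)*(-3)), -174) + T) - 240148 = (-174 + 153) - 240148 = -21 - 240148 = -240169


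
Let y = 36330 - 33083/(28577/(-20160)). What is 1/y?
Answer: 28577/1705155690 ≈ 1.6759e-5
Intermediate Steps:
y = 1705155690/28577 (y = 36330 - 33083/(28577*(-1/20160)) = 36330 - 33083/(-28577/20160) = 36330 - 33083*(-20160/28577) = 36330 + 666953280/28577 = 1705155690/28577 ≈ 59669.)
1/y = 1/(1705155690/28577) = 28577/1705155690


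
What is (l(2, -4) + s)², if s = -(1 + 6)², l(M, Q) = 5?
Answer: 1936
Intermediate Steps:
s = -49 (s = -1*7² = -1*49 = -49)
(l(2, -4) + s)² = (5 - 49)² = (-44)² = 1936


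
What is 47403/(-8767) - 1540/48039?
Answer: -2290693897/421157913 ≈ -5.4390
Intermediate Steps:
47403/(-8767) - 1540/48039 = 47403*(-1/8767) - 1540*1/48039 = -47403/8767 - 1540/48039 = -2290693897/421157913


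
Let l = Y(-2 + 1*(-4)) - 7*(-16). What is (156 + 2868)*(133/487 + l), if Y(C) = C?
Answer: 156507120/487 ≈ 3.2137e+5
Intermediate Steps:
l = 106 (l = (-2 + 1*(-4)) - 7*(-16) = (-2 - 4) + 112 = -6 + 112 = 106)
(156 + 2868)*(133/487 + l) = (156 + 2868)*(133/487 + 106) = 3024*(133*(1/487) + 106) = 3024*(133/487 + 106) = 3024*(51755/487) = 156507120/487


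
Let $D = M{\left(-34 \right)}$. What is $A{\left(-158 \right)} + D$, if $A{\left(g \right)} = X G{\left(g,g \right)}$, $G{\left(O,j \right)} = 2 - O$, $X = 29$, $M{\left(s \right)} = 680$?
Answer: $5320$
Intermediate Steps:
$D = 680$
$A{\left(g \right)} = 58 - 29 g$ ($A{\left(g \right)} = 29 \left(2 - g\right) = 58 - 29 g$)
$A{\left(-158 \right)} + D = \left(58 - -4582\right) + 680 = \left(58 + 4582\right) + 680 = 4640 + 680 = 5320$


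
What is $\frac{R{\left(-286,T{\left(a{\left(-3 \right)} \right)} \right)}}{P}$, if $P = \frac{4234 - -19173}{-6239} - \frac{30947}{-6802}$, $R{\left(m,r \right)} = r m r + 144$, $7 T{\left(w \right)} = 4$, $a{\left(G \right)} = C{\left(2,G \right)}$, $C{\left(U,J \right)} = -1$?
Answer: $\frac{105245441440}{1659332031} \approx 63.426$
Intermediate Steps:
$a{\left(G \right)} = -1$
$T{\left(w \right)} = \frac{4}{7}$ ($T{\left(w \right)} = \frac{1}{7} \cdot 4 = \frac{4}{7}$)
$R{\left(m,r \right)} = 144 + m r^{2}$ ($R{\left(m,r \right)} = m r r + 144 = m r^{2} + 144 = 144 + m r^{2}$)
$P = \frac{33863919}{42437678}$ ($P = \left(4234 + 19173\right) \left(- \frac{1}{6239}\right) - - \frac{30947}{6802} = 23407 \left(- \frac{1}{6239}\right) + \frac{30947}{6802} = - \frac{23407}{6239} + \frac{30947}{6802} = \frac{33863919}{42437678} \approx 0.79797$)
$\frac{R{\left(-286,T{\left(a{\left(-3 \right)} \right)} \right)}}{P} = \frac{144 - 286 \left(\frac{4}{7}\right)^{2}}{\frac{33863919}{42437678}} = \left(144 - \frac{4576}{49}\right) \frac{42437678}{33863919} = \frac{2480}{49} \cdot \frac{42437678}{33863919} = \frac{105245441440}{1659332031}$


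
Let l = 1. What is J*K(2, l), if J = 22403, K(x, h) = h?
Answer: 22403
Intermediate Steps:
J*K(2, l) = 22403*1 = 22403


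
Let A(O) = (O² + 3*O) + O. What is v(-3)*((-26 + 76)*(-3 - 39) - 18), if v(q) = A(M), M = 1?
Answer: -10590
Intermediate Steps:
A(O) = O² + 4*O
v(q) = 5 (v(q) = 1*(4 + 1) = 1*5 = 5)
v(-3)*((-26 + 76)*(-3 - 39) - 18) = 5*((-26 + 76)*(-3 - 39) - 18) = 5*(50*(-42) - 18) = 5*(-2100 - 18) = 5*(-2118) = -10590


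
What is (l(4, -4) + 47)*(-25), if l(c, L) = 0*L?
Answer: -1175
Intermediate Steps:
l(c, L) = 0
(l(4, -4) + 47)*(-25) = (0 + 47)*(-25) = 47*(-25) = -1175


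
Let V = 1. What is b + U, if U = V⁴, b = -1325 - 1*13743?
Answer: -15067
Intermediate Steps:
b = -15068 (b = -1325 - 13743 = -15068)
U = 1 (U = 1⁴ = 1)
b + U = -15068 + 1 = -15067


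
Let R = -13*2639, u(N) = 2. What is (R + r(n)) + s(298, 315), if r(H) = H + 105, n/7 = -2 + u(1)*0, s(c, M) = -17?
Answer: -34233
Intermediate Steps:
n = -14 (n = 7*(-2 + 2*0) = 7*(-2 + 0) = 7*(-2) = -14)
R = -34307
r(H) = 105 + H
(R + r(n)) + s(298, 315) = (-34307 + (105 - 14)) - 17 = (-34307 + 91) - 17 = -34216 - 17 = -34233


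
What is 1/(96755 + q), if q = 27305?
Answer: 1/124060 ≈ 8.0606e-6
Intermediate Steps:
1/(96755 + q) = 1/(96755 + 27305) = 1/124060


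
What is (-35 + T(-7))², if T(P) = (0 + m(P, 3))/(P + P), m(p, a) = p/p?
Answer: 241081/196 ≈ 1230.0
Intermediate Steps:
m(p, a) = 1
T(P) = 1/(2*P) (T(P) = (0 + 1)/(P + P) = 1/(2*P))
(-35 + T(-7))² = (-35 + (½)/(-7))² = (-35 + (½)*(-⅐))² = (-35 - 1/14)² = (-491/14)² = 241081/196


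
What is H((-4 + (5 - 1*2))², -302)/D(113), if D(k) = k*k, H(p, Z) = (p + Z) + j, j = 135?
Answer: -166/12769 ≈ -0.013000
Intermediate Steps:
H(p, Z) = 135 + Z + p (H(p, Z) = (p + Z) + 135 = (Z + p) + 135 = 135 + Z + p)
D(k) = k²
H((-4 + (5 - 1*2))², -302)/D(113) = (135 - 302 + (-4 + (5 - 1*2))²)/(113²) = (135 - 302 + (-4 + (5 - 2))²)/12769 = (135 - 302 + (-4 + 3)²)*(1/12769) = (135 - 302 + (-1)²)*(1/12769) = (135 - 302 + 1)*(1/12769) = -166*1/12769 = -166/12769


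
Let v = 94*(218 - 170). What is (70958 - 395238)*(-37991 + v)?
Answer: 10856570120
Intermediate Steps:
v = 4512 (v = 94*48 = 4512)
(70958 - 395238)*(-37991 + v) = (70958 - 395238)*(-37991 + 4512) = -324280*(-33479) = 10856570120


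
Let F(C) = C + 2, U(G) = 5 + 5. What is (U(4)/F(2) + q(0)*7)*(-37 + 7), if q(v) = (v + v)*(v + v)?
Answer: -75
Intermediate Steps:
U(G) = 10
F(C) = 2 + C
q(v) = 4*v² (q(v) = (2*v)*(2*v) = 4*v²)
(U(4)/F(2) + q(0)*7)*(-37 + 7) = (10/(2 + 2) + (4*0²)*7)*(-37 + 7) = (10/4 + (4*0)*7)*(-30) = (10*(¼) + 0*7)*(-30) = (5/2 + 0)*(-30) = (5/2)*(-30) = -75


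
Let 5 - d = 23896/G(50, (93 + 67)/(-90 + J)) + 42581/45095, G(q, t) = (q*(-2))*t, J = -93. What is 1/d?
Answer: -18038000/4856817199 ≈ -0.0037140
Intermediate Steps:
G(q, t) = -2*q*t (G(q, t) = (-2*q)*t = -2*q*t)
d = -4856817199/18038000 (d = 5 - (23896/((-2*50*(93 + 67)/(-90 - 93))) + 42581/45095) = 5 - (23896/((-2*50*160/(-183))) + 42581*(1/45095)) = 5 - (23896/((-2*50*160*(-1/183))) + 42581/45095) = 5 - (23896/((-2*50*(-160/183))) + 42581/45095) = 5 - (23896/(16000/183) + 42581/45095) = 5 - (23896*(183/16000) + 42581/45095) = 5 - (546621/2000 + 42581/45095) = 5 - 1*4947007199/18038000 = 5 - 4947007199/18038000 = -4856817199/18038000 ≈ -269.25)
1/d = 1/(-4856817199/18038000) = -18038000/4856817199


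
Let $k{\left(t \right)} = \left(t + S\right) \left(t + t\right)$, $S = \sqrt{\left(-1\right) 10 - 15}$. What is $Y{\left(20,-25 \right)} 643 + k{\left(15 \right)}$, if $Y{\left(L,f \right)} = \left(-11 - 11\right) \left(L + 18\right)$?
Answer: $-537098 + 150 i \approx -5.371 \cdot 10^{5} + 150.0 i$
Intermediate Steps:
$Y{\left(L,f \right)} = -396 - 22 L$ ($Y{\left(L,f \right)} = - 22 \left(18 + L\right) = -396 - 22 L$)
$S = 5 i$ ($S = \sqrt{-10 - 15} = \sqrt{-25} = 5 i \approx 5.0 i$)
$k{\left(t \right)} = 2 t \left(t + 5 i\right)$ ($k{\left(t \right)} = \left(t + 5 i\right) \left(t + t\right) = \left(t + 5 i\right) 2 t = 2 t \left(t + 5 i\right)$)
$Y{\left(20,-25 \right)} 643 + k{\left(15 \right)} = \left(-396 - 440\right) 643 + 2 \cdot 15 \left(15 + 5 i\right) = \left(-396 - 440\right) 643 + \left(450 + 150 i\right) = \left(-836\right) 643 + \left(450 + 150 i\right) = -537548 + \left(450 + 150 i\right) = -537098 + 150 i$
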